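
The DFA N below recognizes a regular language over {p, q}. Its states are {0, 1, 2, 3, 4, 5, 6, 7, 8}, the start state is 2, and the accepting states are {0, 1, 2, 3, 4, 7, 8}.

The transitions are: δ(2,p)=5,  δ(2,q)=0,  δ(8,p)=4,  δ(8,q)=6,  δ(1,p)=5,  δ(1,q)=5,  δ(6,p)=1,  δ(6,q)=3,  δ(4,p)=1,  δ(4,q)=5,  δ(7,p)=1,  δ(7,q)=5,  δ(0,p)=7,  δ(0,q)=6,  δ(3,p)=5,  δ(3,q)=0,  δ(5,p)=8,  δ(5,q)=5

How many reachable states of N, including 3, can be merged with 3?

Start with accepting vs non-accepting: {0,1,2,3,4,7,8} | {5,6}.
On input p, block {0,1,2,3,4,7,8} splits into {0,4,7,8} and {1,2,3}.
On input p, block {0,4,7,8} splits into {0,8} and {4,7}.
On input p, block {5,6} splits into {5} and {6}.
Refine {1,2,3} on symbol q: members go to different blocks, giving {2,3} and {1}.
No further refinement is possible. Final partition (6 blocks): {0,8} | {5} | {2,3} | {4,7} | {6} | {1}.
The equivalence class containing 3 is {2,3}, of size 2.

2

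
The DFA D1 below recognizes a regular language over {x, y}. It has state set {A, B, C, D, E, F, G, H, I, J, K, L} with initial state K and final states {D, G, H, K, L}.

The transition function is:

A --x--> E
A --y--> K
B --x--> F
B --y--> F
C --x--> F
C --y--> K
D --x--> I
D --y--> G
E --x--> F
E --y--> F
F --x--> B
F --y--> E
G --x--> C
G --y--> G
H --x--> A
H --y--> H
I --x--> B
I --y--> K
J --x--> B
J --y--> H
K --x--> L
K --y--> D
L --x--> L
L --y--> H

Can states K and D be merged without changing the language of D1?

Reachable states from the start: {A,B,C,D,E,F,G,H,I,K,L}. Unreachable: {J} — drop them.
Start with accepting vs non-accepting: {D,G,H,K,L} | {A,B,C,E,F,I}.
Split {D,G,H,K,L} by δ(·,x) → {D,G,H} and {K,L}.
Split {A,B,C,E,F,I} by δ(·,y) → {A,C,I} and {B,E,F}.
Stable partition: {D,G,H} | {A,C,I} | {K,L} | {B,E,F} — 4 equivalence classes.
K and D end up in different blocks, so they are distinguishable. For instance, the string 'x' is accepted from only K.

No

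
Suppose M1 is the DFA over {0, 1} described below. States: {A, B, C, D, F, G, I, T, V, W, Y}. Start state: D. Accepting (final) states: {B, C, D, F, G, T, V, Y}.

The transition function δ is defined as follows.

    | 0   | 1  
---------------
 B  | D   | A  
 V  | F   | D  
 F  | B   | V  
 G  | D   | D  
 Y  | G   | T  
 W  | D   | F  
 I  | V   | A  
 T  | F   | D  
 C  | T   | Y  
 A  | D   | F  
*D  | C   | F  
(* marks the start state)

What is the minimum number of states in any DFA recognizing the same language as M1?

8

First remove the unreachable states {I,W}; 9 states remain.
P0 = {B,C,D,F,G,T,V,Y} | {A}.
On input 1, block {B,C,D,F,G,T,V,Y} splits into {C,D,F,G,T,V,Y} and {B}.
Refine {C,D,F,G,T,V,Y} on symbol 0: members go to different blocks, giving {C,D,G,T,V,Y} and {F}.
Refine {C,D,G,T,V,Y} on symbol 0: members go to different blocks, giving {C,D,G,Y} and {T,V}.
Split {C,D,G,Y} by δ(·,0) → {D,G,Y} and {C}.
Split {D,G,Y} by δ(·,0) → {G,Y} and {D}.
On input 0, block {G,Y} splits into {Y} and {G}.
Stable partition: {Y} | {A} | {B} | {F} | {T,V} | {C} | {D} | {G} — 8 equivalence classes.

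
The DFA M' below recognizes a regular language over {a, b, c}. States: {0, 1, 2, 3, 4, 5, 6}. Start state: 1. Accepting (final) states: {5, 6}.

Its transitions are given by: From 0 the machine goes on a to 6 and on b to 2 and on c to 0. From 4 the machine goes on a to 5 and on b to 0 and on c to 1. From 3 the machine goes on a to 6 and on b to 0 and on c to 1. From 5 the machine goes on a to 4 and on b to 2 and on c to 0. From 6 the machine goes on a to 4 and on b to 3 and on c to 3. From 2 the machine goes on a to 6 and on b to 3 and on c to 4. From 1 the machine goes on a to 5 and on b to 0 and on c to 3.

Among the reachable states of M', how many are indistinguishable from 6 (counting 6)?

Every state is reachable, so we keep all 7.
Initial partition by acceptance: {5,6} | {0,1,2,3,4}.
No further refinement is possible. Final partition (2 blocks): {5,6} | {0,1,2,3,4}.
State 6 belongs to the block {5,6}, which has 2 states.

2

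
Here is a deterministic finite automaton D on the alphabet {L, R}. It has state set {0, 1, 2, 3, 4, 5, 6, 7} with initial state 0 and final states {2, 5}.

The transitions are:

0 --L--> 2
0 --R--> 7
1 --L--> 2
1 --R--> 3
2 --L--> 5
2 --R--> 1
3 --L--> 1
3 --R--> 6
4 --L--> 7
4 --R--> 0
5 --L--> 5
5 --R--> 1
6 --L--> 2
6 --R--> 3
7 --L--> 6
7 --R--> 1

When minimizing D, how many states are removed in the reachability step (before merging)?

Starting at 0 and following transitions, the reachable set is {0, 1, 2, 3, 5, 6, 7}. That leaves 4 unreachable — 1 in total.

1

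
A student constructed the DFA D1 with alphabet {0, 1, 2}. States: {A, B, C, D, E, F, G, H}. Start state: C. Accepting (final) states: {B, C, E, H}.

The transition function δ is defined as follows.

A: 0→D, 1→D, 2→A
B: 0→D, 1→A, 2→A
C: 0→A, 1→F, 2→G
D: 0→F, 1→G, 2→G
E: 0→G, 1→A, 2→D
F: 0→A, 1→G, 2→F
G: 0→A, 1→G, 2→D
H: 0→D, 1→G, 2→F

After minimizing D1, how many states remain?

States {B,E,H} cannot be reached from the start state, so discard them.
P0 = {C} | {A,D,F,G}.
The partition is now stable with 2 blocks: {C} | {A,D,F,G}.

2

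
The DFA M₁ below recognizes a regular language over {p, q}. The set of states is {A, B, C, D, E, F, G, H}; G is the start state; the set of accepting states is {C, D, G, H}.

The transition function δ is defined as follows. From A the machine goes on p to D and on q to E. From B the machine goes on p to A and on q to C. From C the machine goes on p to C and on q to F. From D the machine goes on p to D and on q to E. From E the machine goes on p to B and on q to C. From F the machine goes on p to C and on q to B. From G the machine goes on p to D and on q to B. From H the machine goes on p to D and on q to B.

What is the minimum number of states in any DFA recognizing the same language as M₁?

7

States {H} cannot be reached from the start state, so discard them.
Start with accepting vs non-accepting: {C,D,G} | {A,B,E,F}.
Split {A,B,E,F} by δ(·,p) → {A,F} and {B,E}.
Split {C,D,G} by δ(·,q) → {D,G} and {C}.
Split {A,F} by δ(·,p) → {A} and {F}.
On input p, block {B,E} splits into {B} and {E}.
On input q, block {D,G} splits into {D} and {G}.
No further refinement is possible. Final partition (7 blocks): {D} | {A} | {B} | {C} | {F} | {E} | {G}.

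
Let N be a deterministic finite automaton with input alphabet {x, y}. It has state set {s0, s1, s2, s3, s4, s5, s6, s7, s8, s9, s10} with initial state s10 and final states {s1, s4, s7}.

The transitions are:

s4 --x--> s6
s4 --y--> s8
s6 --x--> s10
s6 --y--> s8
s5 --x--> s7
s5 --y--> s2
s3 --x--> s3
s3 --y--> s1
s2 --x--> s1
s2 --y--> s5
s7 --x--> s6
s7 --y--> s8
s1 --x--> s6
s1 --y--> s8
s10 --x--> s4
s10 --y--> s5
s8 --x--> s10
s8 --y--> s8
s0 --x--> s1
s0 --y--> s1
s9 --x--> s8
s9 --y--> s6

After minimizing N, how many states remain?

Reachable states from the start: {s1,s2,s4,s5,s6,s7,s8,s10}. Unreachable: {s0,s3,s9} — drop them.
Start with accepting vs non-accepting: {s1,s4,s7} | {s2,s5,s6,s8,s10}.
Split {s2,s5,s6,s8,s10} by δ(·,x) → {s2,s5,s10} and {s6,s8}.
Stable partition: {s1,s4,s7} | {s2,s5,s10} | {s6,s8} — 3 equivalence classes.

3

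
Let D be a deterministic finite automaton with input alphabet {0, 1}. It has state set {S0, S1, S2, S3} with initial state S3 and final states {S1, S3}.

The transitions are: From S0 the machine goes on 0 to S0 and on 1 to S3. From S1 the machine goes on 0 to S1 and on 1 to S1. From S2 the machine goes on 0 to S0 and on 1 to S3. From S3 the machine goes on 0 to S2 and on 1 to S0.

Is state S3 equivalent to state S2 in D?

States {S1} cannot be reached from the start state, so discard them.
Initial partition by acceptance: {S3} | {S0,S2}.
The partition is now stable with 2 blocks: {S3} | {S0,S2}.
S3 and S2 end up in different blocks, so they are distinguishable. For instance, the string 'ε' is accepted from only S3.

No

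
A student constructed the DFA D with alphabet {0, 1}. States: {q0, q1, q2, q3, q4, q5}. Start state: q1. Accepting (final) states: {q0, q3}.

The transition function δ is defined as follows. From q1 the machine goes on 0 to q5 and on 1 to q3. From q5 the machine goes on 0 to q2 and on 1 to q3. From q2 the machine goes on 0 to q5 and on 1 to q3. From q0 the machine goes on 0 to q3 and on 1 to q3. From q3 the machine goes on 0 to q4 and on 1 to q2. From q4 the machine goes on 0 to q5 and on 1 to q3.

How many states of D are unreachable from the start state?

No path from q1 leads to q0; the other 5 states are all reachable.

1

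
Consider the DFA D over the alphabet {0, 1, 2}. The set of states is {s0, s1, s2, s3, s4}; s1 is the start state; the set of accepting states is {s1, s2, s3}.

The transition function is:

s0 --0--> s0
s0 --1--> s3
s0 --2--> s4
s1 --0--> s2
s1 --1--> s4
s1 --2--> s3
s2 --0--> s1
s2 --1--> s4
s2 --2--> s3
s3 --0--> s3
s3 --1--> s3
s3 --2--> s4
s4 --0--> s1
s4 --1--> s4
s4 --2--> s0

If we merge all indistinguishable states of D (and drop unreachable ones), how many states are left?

4

All states are reachable from the start state.
Initial partition by acceptance: {s1,s2,s3} | {s0,s4}.
Split {s1,s2,s3} by δ(·,1) → {s1,s2} and {s3}.
Refine {s0,s4} on symbol 0: members go to different blocks, giving {s0} and {s4}.
The partition is now stable with 4 blocks: {s1,s2} | {s0} | {s3} | {s4}.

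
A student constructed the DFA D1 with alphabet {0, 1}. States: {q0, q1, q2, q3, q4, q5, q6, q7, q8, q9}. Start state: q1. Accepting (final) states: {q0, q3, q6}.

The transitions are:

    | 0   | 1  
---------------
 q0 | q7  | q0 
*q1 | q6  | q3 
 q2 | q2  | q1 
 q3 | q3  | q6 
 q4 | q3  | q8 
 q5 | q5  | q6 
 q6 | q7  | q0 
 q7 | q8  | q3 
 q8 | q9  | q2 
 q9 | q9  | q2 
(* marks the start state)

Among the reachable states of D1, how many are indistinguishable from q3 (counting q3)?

First remove the unreachable states {q4,q5}; 8 states remain.
Initial partition by acceptance: {q0,q3,q6} | {q1,q2,q7,q8,q9}.
Split {q0,q3,q6} by δ(·,0) → {q0,q6} and {q3}.
Split {q1,q2,q7,q8,q9} by δ(·,0) → {q2,q7,q8,q9} and {q1}.
On input 1, block {q2,q7,q8,q9} splits into {q8,q9} and {q2} and {q7}.
No further refinement is possible. Final partition (6 blocks): {q0,q6} | {q8,q9} | {q3} | {q1} | {q2} | {q7}.
The equivalence class containing q3 is {q3}, of size 1.

1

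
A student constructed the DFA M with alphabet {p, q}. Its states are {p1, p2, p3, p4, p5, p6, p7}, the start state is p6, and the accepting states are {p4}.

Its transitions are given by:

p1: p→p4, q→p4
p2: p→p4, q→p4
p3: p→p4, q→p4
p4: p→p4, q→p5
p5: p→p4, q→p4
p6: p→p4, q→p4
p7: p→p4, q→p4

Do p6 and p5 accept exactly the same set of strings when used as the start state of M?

States {p1,p2,p3,p7} cannot be reached from the start state, so discard them.
P0 = {p4} | {p5,p6}.
The partition is now stable with 2 blocks: {p4} | {p5,p6}.
p6 and p5 lie in the same block of the stable partition, so they are equivalent — no string distinguishes them.

Yes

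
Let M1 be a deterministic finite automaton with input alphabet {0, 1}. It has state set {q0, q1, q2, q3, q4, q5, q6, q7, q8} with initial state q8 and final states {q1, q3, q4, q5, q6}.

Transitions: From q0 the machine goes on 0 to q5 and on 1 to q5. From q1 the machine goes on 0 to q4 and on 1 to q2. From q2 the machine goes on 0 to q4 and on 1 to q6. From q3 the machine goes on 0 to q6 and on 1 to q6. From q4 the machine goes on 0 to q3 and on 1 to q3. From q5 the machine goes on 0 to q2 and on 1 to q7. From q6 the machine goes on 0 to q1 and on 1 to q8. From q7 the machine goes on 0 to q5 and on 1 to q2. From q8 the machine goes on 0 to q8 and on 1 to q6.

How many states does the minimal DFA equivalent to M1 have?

States {q0,q5,q7} cannot be reached from the start state, so discard them.
Start with accepting vs non-accepting: {q1,q3,q4,q6} | {q2,q8}.
Split {q1,q3,q4,q6} by δ(·,1) → {q1,q6} and {q3,q4}.
Split {q1,q6} by δ(·,0) → {q1} and {q6}.
Refine {q2,q8} on symbol 0: members go to different blocks, giving {q2} and {q8}.
Split {q3,q4} by δ(·,0) → {q3} and {q4}.
The partition is now stable with 6 blocks: {q1} | {q2} | {q3} | {q6} | {q8} | {q4}.

6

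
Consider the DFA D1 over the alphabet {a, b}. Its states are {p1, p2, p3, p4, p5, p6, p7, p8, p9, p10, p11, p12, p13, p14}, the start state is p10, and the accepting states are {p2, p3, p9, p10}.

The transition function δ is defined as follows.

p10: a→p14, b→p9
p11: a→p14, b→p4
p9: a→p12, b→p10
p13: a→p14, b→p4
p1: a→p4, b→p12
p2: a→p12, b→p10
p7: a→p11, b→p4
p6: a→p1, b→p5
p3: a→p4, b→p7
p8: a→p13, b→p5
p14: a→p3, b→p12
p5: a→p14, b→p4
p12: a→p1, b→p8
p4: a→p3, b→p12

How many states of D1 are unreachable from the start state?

BFS from p10 reaches {p1, p3, p4, p5, p7, p8, p9, p10, p11, p12, p13, p14}; the 2 state(s) p2, p6 are never visited.

2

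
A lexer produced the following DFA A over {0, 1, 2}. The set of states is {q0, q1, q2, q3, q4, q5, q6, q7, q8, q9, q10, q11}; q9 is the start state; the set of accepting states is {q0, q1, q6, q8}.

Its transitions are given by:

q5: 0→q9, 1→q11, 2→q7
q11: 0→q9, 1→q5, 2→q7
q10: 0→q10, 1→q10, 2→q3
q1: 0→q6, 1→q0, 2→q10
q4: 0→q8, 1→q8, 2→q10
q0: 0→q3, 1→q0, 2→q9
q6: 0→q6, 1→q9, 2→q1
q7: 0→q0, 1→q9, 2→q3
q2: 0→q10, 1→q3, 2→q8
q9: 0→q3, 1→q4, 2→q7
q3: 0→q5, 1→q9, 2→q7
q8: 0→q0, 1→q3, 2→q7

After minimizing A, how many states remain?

First remove the unreachable states {q1,q2,q6}; 9 states remain.
P0 = {q0,q8} | {q3,q4,q5,q7,q9,q10,q11}.
On input 0, block {q0,q8} splits into {q0} and {q8}.
Split {q3,q4,q5,q7,q9,q10,q11} by δ(·,0) → {q3,q5,q9,q10,q11} and {q4} and {q7}.
On input 1, block {q3,q5,q9,q10,q11} splits into {q3,q5,q10,q11} and {q9}.
Split {q3,q5,q10,q11} by δ(·,0) → {q3,q10} and {q5,q11}.
Split {q3,q10} by δ(·,0) → {q3} and {q10}.
The partition is now stable with 8 blocks: {q0} | {q3} | {q8} | {q4} | {q7} | {q9} | {q5,q11} | {q10}.

8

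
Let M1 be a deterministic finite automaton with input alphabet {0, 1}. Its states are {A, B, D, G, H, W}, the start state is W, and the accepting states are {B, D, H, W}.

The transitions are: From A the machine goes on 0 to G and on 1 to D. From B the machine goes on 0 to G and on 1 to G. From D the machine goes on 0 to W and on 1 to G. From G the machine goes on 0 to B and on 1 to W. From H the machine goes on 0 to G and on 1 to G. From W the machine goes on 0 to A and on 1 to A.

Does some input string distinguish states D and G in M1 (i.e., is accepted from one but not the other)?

Reachable states from the start: {A,B,D,G,W}. Unreachable: {H} — drop them.
Initial partition by acceptance: {B,D,W} | {A,G}.
On input 0, block {B,D,W} splits into {B,W} and {D}.
Refine {A,G} on symbol 0: members go to different blocks, giving {G} and {A}.
Split {B,W} by δ(·,0) → {W} and {B}.
Stable partition: {W} | {G} | {D} | {A} | {B} — 5 equivalence classes.
D and G end up in different blocks, so they are distinguishable. For instance, the string 'ε' is accepted from only D.

Yes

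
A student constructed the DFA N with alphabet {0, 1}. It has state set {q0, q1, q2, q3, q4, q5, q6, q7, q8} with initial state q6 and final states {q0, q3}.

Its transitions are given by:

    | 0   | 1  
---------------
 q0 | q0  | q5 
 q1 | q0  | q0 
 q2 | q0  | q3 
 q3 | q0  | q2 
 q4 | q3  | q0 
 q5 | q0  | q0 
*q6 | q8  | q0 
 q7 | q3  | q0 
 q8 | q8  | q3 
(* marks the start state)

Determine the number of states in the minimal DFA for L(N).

3

Reachable states from the start: {q0,q2,q3,q5,q6,q8}. Unreachable: {q1,q4,q7} — drop them.
Start with accepting vs non-accepting: {q0,q3} | {q2,q5,q6,q8}.
On input 0, block {q2,q5,q6,q8} splits into {q2,q5} and {q6,q8}.
Stable partition: {q0,q3} | {q2,q5} | {q6,q8} — 3 equivalence classes.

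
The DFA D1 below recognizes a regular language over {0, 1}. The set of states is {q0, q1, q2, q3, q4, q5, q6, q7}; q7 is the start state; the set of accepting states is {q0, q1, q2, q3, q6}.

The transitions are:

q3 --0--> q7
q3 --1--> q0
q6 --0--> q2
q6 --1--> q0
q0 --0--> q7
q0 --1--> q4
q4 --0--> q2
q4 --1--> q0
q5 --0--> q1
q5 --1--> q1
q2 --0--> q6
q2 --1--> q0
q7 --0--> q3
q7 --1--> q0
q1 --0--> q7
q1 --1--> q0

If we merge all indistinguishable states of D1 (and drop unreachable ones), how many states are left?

Reachable states from the start: {q0,q2,q3,q4,q6,q7}. Unreachable: {q1,q5} — drop them.
P0 = {q0,q2,q3,q6} | {q4,q7}.
Split {q0,q2,q3,q6} by δ(·,0) → {q0,q3} and {q2,q6}.
Split {q0,q3} by δ(·,1) → {q0} and {q3}.
Refine {q4,q7} on symbol 0: members go to different blocks, giving {q4} and {q7}.
No further refinement is possible. Final partition (5 blocks): {q0} | {q4} | {q2,q6} | {q3} | {q7}.

5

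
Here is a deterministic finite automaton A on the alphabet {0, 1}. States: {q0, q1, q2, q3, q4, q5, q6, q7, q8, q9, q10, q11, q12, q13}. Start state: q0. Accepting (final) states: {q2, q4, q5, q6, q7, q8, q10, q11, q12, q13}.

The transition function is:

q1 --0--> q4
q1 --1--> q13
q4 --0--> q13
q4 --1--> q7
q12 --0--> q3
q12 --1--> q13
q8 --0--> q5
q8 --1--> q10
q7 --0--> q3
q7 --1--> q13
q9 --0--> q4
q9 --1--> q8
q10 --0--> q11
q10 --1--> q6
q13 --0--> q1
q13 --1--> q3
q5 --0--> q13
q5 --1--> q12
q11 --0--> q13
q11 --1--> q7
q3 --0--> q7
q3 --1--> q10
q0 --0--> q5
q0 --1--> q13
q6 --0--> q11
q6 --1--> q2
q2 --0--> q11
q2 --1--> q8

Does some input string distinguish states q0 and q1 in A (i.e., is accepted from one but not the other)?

No

States {q9} cannot be reached from the start state, so discard them.
Start with accepting vs non-accepting: {q2,q4,q5,q6,q7,q8,q10,q11,q12,q13} | {q0,q1,q3}.
Refine {q2,q4,q5,q6,q7,q8,q10,q11,q12,q13} on symbol 0: members go to different blocks, giving {q2,q4,q5,q6,q8,q10,q11} and {q7,q12,q13}.
Split {q2,q4,q5,q6,q8,q10,q11} by δ(·,0) → {q2,q6,q8,q10} and {q4,q5,q11}.
Split {q0,q1,q3} by δ(·,0) → {q0,q1} and {q3}.
Refine {q7,q12,q13} on symbol 0: members go to different blocks, giving {q7,q12} and {q13}.
The partition is now stable with 6 blocks: {q2,q6,q8,q10} | {q0,q1} | {q7,q12} | {q4,q5,q11} | {q3} | {q13}.
q0 and q1 lie in the same block of the stable partition, so they are equivalent — no string distinguishes them.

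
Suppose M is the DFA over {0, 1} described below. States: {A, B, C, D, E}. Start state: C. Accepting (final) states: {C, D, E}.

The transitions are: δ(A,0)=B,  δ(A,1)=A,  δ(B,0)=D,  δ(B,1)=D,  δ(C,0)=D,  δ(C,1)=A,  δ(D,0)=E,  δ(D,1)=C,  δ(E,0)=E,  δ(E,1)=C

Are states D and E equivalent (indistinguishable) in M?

P0 = {C,D,E} | {A,B}.
Refine {C,D,E} on symbol 1: members go to different blocks, giving {D,E} and {C}.
Split {A,B} by δ(·,0) → {A} and {B}.
No further refinement is possible. Final partition (4 blocks): {D,E} | {A} | {C} | {B}.
D and E lie in the same block of the stable partition, so they are equivalent — no string distinguishes them.

Yes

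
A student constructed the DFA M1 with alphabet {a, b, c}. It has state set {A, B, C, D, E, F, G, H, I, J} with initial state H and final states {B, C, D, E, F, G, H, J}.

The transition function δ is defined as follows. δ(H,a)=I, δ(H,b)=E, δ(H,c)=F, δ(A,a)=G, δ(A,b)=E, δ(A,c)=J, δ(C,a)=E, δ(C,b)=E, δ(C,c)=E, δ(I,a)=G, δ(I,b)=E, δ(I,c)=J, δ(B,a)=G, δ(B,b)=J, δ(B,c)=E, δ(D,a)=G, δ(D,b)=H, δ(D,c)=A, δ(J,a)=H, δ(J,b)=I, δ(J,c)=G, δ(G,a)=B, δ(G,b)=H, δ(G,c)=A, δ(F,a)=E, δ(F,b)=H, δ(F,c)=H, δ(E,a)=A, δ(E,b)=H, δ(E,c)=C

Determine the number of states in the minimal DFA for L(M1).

States {D} cannot be reached from the start state, so discard them.
P0 = {B,C,E,F,G,H,J} | {A,I}.
Split {B,C,E,F,G,H,J} by δ(·,a) → {B,C,F,G,J} and {E,H}.
Split {B,C,F,G,J} by δ(·,a) → {C,F,J} and {B,G}.
Refine {C,F,J} on symbol b: members go to different blocks, giving {C,F} and {J}.
Split {B,G} by δ(·,b) → {B} and {G}.
The partition is now stable with 6 blocks: {C,F} | {A,I} | {E,H} | {B} | {J} | {G}.

6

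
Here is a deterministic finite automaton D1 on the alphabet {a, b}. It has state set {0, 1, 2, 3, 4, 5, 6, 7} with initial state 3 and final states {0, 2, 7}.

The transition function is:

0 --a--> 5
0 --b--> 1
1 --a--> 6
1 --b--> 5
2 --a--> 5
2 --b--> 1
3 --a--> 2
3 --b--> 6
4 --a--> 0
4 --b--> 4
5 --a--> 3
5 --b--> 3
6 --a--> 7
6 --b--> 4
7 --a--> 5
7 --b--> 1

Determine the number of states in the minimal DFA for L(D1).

4

All states are reachable from the start state.
Initial partition by acceptance: {0,2,7} | {1,3,4,5,6}.
Split {1,3,4,5,6} by δ(·,a) → {3,4,6} and {1,5}.
Split {1,5} by δ(·,b) → {1} and {5}.
No further refinement is possible. Final partition (4 blocks): {0,2,7} | {3,4,6} | {1} | {5}.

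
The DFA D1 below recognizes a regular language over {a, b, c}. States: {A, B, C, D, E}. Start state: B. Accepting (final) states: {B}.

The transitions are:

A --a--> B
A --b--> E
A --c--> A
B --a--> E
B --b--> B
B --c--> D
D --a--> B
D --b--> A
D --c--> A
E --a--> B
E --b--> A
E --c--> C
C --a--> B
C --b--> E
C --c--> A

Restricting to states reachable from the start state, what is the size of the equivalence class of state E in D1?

Start with accepting vs non-accepting: {B} | {A,C,D,E}.
Stable partition: {B} | {A,C,D,E} — 2 equivalence classes.
State E belongs to the block {A,C,D,E}, which has 4 states.

4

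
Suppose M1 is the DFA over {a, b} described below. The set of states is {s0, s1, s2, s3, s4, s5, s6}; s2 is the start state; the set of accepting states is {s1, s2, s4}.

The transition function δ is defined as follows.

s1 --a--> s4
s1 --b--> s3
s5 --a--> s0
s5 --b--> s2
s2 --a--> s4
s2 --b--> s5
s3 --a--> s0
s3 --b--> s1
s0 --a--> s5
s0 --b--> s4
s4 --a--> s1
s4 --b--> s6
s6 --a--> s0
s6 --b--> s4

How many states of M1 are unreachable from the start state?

0

Exploring from s2, all states are eventually visited, so none are unreachable.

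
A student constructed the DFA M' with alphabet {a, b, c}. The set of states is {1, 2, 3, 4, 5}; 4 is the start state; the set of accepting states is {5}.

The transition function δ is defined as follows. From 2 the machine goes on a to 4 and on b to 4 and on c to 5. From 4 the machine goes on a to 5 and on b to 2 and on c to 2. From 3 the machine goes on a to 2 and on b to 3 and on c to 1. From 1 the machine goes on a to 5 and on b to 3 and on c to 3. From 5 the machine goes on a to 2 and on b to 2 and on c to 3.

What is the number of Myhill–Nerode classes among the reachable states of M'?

5

P0 = {5} | {1,2,3,4}.
Split {1,2,3,4} by δ(·,a) → {1,4} and {2,3}.
Refine {2,3} on symbol a: members go to different blocks, giving {2} and {3}.
Refine {1,4} on symbol b: members go to different blocks, giving {1} and {4}.
Stable partition: {5} | {1} | {2} | {3} | {4} — 5 equivalence classes.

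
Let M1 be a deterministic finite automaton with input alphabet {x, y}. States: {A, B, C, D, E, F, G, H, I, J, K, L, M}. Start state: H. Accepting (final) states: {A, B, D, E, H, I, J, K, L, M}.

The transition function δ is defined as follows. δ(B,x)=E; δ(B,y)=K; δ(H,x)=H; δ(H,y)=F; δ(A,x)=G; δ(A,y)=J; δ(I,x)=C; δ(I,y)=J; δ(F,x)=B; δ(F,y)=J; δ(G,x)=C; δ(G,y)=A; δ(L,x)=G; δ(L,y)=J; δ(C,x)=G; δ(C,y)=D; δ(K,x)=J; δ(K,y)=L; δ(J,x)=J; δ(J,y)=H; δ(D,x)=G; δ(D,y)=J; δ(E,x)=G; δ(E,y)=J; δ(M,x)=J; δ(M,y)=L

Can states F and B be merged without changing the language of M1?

First remove the unreachable states {I,M}; 11 states remain.
P0 = {A,B,D,E,H,J,K,L} | {C,F,G}.
Refine {A,B,D,E,H,J,K,L} on symbol x: members go to different blocks, giving {A,D,E,L} and {B,H,J,K}.
On input x, block {C,F,G} splits into {C,G} and {F}.
On input x, block {B,H,J,K} splits into {H,J,K} and {B}.
Refine {H,J,K} on symbol y: members go to different blocks, giving {H} and {J} and {K}.
No further refinement is possible. Final partition (7 blocks): {A,D,E,L} | {C,G} | {H} | {F} | {B} | {J} | {K}.
F and B end up in different blocks, so they are distinguishable. For instance, the string 'ε' is accepted from only B.

No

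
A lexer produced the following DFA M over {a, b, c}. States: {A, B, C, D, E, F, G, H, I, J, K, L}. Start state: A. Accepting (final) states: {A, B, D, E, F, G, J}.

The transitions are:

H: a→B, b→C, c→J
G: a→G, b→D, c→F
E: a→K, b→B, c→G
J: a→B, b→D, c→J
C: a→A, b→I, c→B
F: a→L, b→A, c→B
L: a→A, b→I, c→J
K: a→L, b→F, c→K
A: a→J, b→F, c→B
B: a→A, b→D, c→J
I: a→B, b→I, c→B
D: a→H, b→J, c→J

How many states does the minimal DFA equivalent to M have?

First remove the unreachable states {E,G,K}; 9 states remain.
Start with accepting vs non-accepting: {A,B,D,F,J} | {C,H,I,L}.
Split {A,B,D,F,J} by δ(·,a) → {A,B,J} and {D,F}.
The partition is now stable with 3 blocks: {A,B,J} | {C,H,I,L} | {D,F}.

3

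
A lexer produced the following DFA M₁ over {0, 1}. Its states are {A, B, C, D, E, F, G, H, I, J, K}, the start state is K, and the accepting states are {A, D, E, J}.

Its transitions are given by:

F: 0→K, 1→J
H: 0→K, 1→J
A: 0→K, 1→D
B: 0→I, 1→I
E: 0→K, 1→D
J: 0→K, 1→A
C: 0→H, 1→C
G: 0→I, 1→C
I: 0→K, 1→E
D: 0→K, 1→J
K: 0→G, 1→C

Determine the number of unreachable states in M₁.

2

No path from K leads to B, F; the other 9 states are all reachable.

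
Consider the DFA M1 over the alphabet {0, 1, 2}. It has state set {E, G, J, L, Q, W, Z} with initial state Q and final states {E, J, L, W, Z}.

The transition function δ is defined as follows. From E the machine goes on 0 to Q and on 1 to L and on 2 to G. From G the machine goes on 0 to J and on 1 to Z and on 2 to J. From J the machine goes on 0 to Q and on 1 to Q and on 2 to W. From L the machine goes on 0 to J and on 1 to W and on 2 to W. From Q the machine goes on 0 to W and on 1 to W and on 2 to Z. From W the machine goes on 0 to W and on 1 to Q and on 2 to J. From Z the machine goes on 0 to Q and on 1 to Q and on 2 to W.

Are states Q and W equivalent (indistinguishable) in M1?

States {E,G,L} cannot be reached from the start state, so discard them.
Initial partition by acceptance: {J,W,Z} | {Q}.
On input 0, block {J,W,Z} splits into {J,Z} and {W}.
Stable partition: {J,Z} | {Q} | {W} — 3 equivalence classes.
Q and W end up in different blocks, so they are distinguishable. For instance, the string 'ε' is accepted from only W.

No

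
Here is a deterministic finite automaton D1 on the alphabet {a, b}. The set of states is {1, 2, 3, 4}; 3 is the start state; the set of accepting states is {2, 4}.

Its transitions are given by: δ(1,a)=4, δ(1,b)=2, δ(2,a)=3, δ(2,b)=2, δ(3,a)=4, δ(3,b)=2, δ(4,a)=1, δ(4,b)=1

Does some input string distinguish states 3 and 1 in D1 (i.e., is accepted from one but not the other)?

No

Initial partition by acceptance: {2,4} | {1,3}.
Split {2,4} by δ(·,b) → {2} and {4}.
No further refinement is possible. Final partition (3 blocks): {2} | {1,3} | {4}.
3 and 1 lie in the same block of the stable partition, so they are equivalent — no string distinguishes them.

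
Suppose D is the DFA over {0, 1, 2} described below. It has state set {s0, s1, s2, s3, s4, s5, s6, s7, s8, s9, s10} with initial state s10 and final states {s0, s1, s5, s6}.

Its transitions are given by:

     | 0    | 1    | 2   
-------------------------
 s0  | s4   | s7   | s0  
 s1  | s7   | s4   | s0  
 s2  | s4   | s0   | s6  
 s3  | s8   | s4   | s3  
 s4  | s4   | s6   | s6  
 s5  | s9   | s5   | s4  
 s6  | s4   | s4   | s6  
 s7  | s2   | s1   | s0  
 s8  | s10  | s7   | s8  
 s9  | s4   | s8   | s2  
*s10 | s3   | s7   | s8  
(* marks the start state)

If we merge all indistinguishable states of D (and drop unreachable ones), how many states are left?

3

Reachable states from the start: {s0,s1,s2,s3,s4,s6,s7,s8,s10}. Unreachable: {s5,s9} — drop them.
Initial partition by acceptance: {s0,s1,s6} | {s2,s3,s4,s7,s8,s10}.
Refine {s2,s3,s4,s7,s8,s10} on symbol 1: members go to different blocks, giving {s2,s4,s7} and {s3,s8,s10}.
Stable partition: {s0,s1,s6} | {s2,s4,s7} | {s3,s8,s10} — 3 equivalence classes.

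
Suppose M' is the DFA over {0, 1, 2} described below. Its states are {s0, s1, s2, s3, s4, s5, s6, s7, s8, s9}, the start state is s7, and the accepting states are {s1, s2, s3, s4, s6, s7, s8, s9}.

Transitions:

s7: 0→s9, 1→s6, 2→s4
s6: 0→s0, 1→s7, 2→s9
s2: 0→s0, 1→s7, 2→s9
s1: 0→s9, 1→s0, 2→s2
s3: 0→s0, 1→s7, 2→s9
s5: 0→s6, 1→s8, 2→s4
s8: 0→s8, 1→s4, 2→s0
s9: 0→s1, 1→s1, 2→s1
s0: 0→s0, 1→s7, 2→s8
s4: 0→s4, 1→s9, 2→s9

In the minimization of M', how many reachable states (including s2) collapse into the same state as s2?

2

Reachable states from the start: {s0,s1,s2,s4,s6,s7,s8,s9}. Unreachable: {s3,s5} — drop them.
P0 = {s1,s2,s4,s6,s7,s8,s9} | {s0}.
Split {s1,s2,s4,s6,s7,s8,s9} by δ(·,0) → {s1,s4,s7,s8,s9} and {s2,s6}.
On input 1, block {s1,s4,s7,s8,s9} splits into {s4,s8,s9} and {s1} and {s7}.
Refine {s4,s8,s9} on symbol 0: members go to different blocks, giving {s4,s8} and {s9}.
Refine {s4,s8} on symbol 1: members go to different blocks, giving {s4} and {s8}.
No further refinement is possible. Final partition (7 blocks): {s4} | {s0} | {s2,s6} | {s1} | {s7} | {s9} | {s8}.
The equivalence class containing s2 is {s2,s6}, of size 2.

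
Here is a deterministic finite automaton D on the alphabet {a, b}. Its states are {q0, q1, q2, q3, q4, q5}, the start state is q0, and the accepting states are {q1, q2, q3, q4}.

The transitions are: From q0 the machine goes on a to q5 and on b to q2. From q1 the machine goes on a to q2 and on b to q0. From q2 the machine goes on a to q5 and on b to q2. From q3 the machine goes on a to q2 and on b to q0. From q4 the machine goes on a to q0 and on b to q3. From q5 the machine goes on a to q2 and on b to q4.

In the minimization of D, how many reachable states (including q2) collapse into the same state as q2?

Reachable states from the start: {q0,q2,q3,q4,q5}. Unreachable: {q1} — drop them.
P0 = {q2,q3,q4} | {q0,q5}.
Split {q2,q3,q4} by δ(·,a) → {q2,q4} and {q3}.
On input b, block {q2,q4} splits into {q2} and {q4}.
On input a, block {q0,q5} splits into {q0} and {q5}.
The partition is now stable with 5 blocks: {q2} | {q0} | {q3} | {q4} | {q5}.
State q2 belongs to the block {q2}, which has 1 states.

1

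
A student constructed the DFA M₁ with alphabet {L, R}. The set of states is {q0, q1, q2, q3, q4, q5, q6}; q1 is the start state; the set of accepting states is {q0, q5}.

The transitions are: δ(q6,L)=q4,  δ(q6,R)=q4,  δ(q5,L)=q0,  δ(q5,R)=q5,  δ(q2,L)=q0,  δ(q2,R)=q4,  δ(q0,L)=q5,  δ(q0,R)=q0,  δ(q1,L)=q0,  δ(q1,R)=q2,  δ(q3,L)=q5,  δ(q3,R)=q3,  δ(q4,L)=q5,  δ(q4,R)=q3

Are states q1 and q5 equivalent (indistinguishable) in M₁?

Reachable states from the start: {q0,q1,q2,q3,q4,q5}. Unreachable: {q6} — drop them.
Start with accepting vs non-accepting: {q0,q5} | {q1,q2,q3,q4}.
Stable partition: {q0,q5} | {q1,q2,q3,q4} — 2 equivalence classes.
q1 and q5 end up in different blocks, so they are distinguishable. For instance, the string 'ε' is accepted from only q5.

No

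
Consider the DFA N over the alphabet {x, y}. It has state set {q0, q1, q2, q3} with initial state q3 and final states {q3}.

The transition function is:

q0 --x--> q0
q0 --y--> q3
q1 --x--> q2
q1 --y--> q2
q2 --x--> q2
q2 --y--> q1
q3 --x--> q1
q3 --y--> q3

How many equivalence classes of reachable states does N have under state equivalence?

Reachable states from the start: {q1,q2,q3}. Unreachable: {q0} — drop them.
Start with accepting vs non-accepting: {q3} | {q1,q2}.
The partition is now stable with 2 blocks: {q3} | {q1,q2}.

2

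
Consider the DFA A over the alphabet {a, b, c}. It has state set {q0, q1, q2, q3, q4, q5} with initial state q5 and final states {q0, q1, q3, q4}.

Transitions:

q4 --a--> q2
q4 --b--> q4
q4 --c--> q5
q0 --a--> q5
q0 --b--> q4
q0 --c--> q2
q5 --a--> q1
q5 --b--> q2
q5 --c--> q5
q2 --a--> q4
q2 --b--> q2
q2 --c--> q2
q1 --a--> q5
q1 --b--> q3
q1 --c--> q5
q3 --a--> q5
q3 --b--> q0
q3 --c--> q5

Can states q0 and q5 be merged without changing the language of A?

All states are reachable from the start state.
Start with accepting vs non-accepting: {q0,q1,q3,q4} | {q2,q5}.
Stable partition: {q0,q1,q3,q4} | {q2,q5} — 2 equivalence classes.
q0 and q5 end up in different blocks, so they are distinguishable. For instance, the string 'ε' is accepted from only q0.

No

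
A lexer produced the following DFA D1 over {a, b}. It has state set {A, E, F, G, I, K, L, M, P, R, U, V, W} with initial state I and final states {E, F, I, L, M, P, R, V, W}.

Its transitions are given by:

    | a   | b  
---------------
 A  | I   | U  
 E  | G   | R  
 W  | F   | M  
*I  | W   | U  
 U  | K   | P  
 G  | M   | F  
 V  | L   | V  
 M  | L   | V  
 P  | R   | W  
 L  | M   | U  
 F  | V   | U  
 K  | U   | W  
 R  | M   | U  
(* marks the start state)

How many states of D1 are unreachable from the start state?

BFS from I reaches {F, I, K, L, M, P, R, U, V, W}; the 3 state(s) A, E, G are never visited.

3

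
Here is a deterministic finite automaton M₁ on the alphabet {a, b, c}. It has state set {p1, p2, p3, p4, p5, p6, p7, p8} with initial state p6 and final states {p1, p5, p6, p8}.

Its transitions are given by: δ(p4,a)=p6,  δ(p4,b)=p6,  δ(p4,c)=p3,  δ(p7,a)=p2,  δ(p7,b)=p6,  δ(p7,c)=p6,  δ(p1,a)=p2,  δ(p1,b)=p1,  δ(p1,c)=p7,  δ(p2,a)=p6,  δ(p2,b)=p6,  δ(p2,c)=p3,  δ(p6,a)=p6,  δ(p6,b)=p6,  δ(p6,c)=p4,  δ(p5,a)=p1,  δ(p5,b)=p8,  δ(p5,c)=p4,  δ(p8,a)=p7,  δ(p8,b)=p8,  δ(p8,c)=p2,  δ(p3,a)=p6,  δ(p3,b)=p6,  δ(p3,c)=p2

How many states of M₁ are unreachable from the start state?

4

No path from p6 leads to p1, p5, p7, p8; the other 4 states are all reachable.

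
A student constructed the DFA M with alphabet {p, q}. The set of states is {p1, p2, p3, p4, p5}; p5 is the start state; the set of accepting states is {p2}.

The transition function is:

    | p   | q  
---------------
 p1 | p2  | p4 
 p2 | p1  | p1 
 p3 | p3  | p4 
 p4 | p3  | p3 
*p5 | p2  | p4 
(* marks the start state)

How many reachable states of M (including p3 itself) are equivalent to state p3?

2

All states are reachable from the start state.
Start with accepting vs non-accepting: {p2} | {p1,p3,p4,p5}.
On input p, block {p1,p3,p4,p5} splits into {p1,p5} and {p3,p4}.
The partition is now stable with 3 blocks: {p2} | {p1,p5} | {p3,p4}.
State p3 belongs to the block {p3,p4}, which has 2 states.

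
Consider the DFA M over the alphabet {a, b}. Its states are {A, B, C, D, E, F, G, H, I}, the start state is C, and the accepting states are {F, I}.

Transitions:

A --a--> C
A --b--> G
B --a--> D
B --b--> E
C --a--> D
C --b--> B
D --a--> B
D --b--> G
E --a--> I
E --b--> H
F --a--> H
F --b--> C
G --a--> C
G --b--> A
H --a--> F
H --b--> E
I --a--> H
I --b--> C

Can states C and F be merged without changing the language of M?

Every state is reachable, so we keep all 9.
Start with accepting vs non-accepting: {F,I} | {A,B,C,D,E,G,H}.
Split {A,B,C,D,E,G,H} by δ(·,a) → {A,B,C,D,G} and {E,H}.
Refine {A,B,C,D,G} on symbol b: members go to different blocks, giving {A,C,D,G} and {B}.
Split {A,C,D,G} by δ(·,a) → {A,C,G} and {D}.
Refine {A,C,G} on symbol a: members go to different blocks, giving {A,G} and {C}.
No further refinement is possible. Final partition (6 blocks): {F,I} | {A,G} | {E,H} | {B} | {D} | {C}.
C and F end up in different blocks, so they are distinguishable. For instance, the string 'ε' is accepted from only F.

No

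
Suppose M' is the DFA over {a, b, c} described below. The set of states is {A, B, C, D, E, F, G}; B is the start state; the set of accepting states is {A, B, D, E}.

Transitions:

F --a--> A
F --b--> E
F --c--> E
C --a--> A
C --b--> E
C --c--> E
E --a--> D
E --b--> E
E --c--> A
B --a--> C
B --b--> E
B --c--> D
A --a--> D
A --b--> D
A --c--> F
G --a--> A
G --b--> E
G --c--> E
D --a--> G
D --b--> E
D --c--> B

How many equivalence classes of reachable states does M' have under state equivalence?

4

All states are reachable from the start state.
Start with accepting vs non-accepting: {A,B,D,E} | {C,F,G}.
Split {A,B,D,E} by δ(·,a) → {A,E} and {B,D}.
Refine {A,E} on symbol b: members go to different blocks, giving {A} and {E}.
The partition is now stable with 4 blocks: {A} | {C,F,G} | {B,D} | {E}.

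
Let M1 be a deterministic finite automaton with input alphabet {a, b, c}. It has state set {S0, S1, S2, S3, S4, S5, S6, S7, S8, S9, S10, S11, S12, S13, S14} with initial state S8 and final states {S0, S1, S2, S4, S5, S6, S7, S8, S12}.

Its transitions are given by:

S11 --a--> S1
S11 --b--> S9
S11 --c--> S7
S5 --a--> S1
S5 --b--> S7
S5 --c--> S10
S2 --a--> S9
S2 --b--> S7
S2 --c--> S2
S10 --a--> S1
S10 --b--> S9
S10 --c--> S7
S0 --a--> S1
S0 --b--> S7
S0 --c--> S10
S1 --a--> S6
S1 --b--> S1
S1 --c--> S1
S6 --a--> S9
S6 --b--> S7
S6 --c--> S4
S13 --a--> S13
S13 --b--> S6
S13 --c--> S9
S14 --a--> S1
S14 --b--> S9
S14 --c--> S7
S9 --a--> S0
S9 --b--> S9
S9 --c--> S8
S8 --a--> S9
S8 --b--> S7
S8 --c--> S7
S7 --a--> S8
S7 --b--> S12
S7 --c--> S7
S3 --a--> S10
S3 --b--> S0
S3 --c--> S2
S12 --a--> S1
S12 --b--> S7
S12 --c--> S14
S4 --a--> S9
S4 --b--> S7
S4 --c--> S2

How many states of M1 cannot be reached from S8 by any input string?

BFS from S8 reaches {S0, S1, S2, S4, S6, S7, S8, S9, S10, S12, S14}; the 4 state(s) S3, S5, S11, S13 are never visited.

4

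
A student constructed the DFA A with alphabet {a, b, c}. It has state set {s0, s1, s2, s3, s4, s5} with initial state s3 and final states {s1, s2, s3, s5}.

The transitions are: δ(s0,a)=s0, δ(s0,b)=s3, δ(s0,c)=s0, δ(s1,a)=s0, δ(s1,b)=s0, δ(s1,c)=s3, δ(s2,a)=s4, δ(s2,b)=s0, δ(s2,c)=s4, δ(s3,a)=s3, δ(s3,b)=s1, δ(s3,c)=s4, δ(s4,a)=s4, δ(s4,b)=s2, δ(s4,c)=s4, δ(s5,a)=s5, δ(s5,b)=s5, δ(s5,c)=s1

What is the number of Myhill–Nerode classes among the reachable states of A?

States {s5} cannot be reached from the start state, so discard them.
P0 = {s1,s2,s3} | {s0,s4}.
Split {s1,s2,s3} by δ(·,a) → {s1,s2} and {s3}.
Refine {s1,s2} on symbol c: members go to different blocks, giving {s1} and {s2}.
On input b, block {s0,s4} splits into {s0} and {s4}.
No further refinement is possible. Final partition (5 blocks): {s1} | {s0} | {s3} | {s2} | {s4}.

5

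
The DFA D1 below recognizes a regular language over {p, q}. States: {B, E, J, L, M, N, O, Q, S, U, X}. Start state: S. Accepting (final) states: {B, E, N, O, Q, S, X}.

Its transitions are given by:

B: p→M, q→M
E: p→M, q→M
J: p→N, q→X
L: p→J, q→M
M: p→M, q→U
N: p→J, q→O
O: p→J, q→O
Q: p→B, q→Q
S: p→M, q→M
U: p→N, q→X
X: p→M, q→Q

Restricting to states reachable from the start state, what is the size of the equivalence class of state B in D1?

2

First remove the unreachable states {E,L}; 9 states remain.
Initial partition by acceptance: {B,N,O,Q,S,X} | {J,M,U}.
Refine {B,N,O,Q,S,X} on symbol p: members go to different blocks, giving {B,N,O,S,X} and {Q}.
Refine {B,N,O,S,X} on symbol q: members go to different blocks, giving {B,S} and {N,O} and {X}.
Refine {J,M,U} on symbol p: members go to different blocks, giving {J,U} and {M}.
Stable partition: {B,S} | {J,U} | {Q} | {N,O} | {X} | {M} — 6 equivalence classes.
The equivalence class containing B is {B,S}, of size 2.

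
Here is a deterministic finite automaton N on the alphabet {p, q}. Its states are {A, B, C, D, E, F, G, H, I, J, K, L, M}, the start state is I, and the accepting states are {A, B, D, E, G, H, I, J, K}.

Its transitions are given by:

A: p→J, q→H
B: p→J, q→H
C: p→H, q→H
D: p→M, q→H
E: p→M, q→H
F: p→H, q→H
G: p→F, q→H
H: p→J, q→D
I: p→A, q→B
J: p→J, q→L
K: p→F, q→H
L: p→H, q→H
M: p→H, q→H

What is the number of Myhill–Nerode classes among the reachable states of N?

States {C,E,F,G,K} cannot be reached from the start state, so discard them.
Start with accepting vs non-accepting: {A,B,D,H,I,J} | {L,M}.
Refine {A,B,D,H,I,J} on symbol p: members go to different blocks, giving {A,B,H,I,J} and {D}.
Split {A,B,H,I,J} by δ(·,q) → {A,B,I} and {H} and {J}.
Split {A,B,I} by δ(·,p) → {A,B} and {I}.
No further refinement is possible. Final partition (6 blocks): {A,B} | {L,M} | {D} | {H} | {J} | {I}.

6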